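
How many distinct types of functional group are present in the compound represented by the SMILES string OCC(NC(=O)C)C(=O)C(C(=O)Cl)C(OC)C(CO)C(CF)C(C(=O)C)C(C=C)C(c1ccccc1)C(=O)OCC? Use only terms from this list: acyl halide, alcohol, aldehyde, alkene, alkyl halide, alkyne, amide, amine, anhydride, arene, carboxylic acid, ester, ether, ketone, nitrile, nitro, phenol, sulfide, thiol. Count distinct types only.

9

Working along the chain:
  HOCH2: HO– on an sp³ carbon → alcohol.
  CH(NHCOCH3): pendant –NHC(=O)CH3: N bonded to a carbonyl → amide (not amine).
  CO: –C(=O)– with carbon on both sides → ketone.
  CH(COCl): pendant –C(=O)X: carbonyl C bonded to C and halogen → acyl halide.
  CH(OCH3): pendant –OCH3: C–O–C with sp³ C, no adjacent C=O → ether.
  CH(CH2OH): pendant –CH2OH on an sp³ backbone C → alcohol.
  CH(CH2F): pendant –CH2X: halogen on sp³ carbon → alkyl halide.
  CH(COCH3): pendant –COCH3: carbonyl C bonded to two carbons → ketone.
  CH(CH=CH2): pendant –CH=CH2: C=C double bond → alkene.
  CH(C6H5): pendant –C6H5: benzene ring → arene.
  COOCH2CH3: –C(=O)OCH2CH3: carbonyl C bonded to C and to –OEt → ester.
Distinct types present: acyl halide, alcohol, alkene, alkyl halide, amide, arene, ester, ether, ketone.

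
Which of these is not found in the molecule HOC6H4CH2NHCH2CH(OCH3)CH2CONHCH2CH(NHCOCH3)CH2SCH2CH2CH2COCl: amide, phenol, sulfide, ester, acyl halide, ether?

amide: present (CH2CONHCH2 — –C(=O)–N– linkage → amide (the N is not an amine)).
sulfide: present (CH2SCH2 — C–S–C linkage → sulfide (thioether)).
acyl halide: present (COCl — –C(=O)Cl: carbonyl C bonded to C and to a halogen → acyl halide (not alkyl halide)).
ether: present (CH(OCH3) — pendant –OCH3: C–O–C with sp³ C, no adjacent C=O → ether).
phenol: present (HOC6H4 — –OH attached directly to an aromatic ring → phenol (not alcohol); the ring itself is an arene).
ester: no segment matches this pattern.

ester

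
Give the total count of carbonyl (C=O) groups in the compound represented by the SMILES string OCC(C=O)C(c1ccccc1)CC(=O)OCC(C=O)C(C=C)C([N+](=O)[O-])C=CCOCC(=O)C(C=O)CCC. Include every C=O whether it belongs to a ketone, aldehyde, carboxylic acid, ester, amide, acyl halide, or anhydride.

5

CH(CHO): aldehyde, 1 C=O (running total 1).
CH2COOCH2: ester, 1 C=O (running total 2).
CH(CHO): aldehyde, 1 C=O (running total 3).
CO: ketone, 1 C=O (running total 4).
CH(CHO): aldehyde, 1 C=O (running total 5).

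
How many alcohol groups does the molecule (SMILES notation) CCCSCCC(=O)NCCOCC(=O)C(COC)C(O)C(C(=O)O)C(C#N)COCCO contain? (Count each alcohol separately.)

2

Working along the chain:
  CH2SCH2: C–S–C linkage → sulfide (thioether).
  CH2CONHCH2: –C(=O)–N– linkage → amide (the N is not an amine).
  CH2OCH2: C–O–C with sp³ carbons on both sides and no adjacent C=O → ether.
  CO: –C(=O)– with carbon on both sides → ketone.
  CH(CH2OCH3): pendant –CH2OCH3: C–O–C linkage → ether.
  CH(OH): –OH on an sp³ carbon → alcohol (secondary).
  CH(COOH): pendant –COOH: carbonyl C bonded to C and –OH → carboxylic acid.
  CH(CN): pendant –C≡N: nitrile.
  CH2OCH2: C–O–C with sp³ carbons on both sides and no adjacent C=O → ether.
  CH2OH: –OH on an sp³ carbon → alcohol.
Alcohol appears at: CH(OH), CH2OH → 2.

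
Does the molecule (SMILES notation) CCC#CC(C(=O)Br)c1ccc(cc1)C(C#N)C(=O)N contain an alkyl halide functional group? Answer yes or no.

Taking each segment in turn:
  C≡C: C≡C triple bond → alkyne.
  CH(COBr): pendant –C(=O)X: carbonyl C bonded to C and halogen → acyl halide.
  C6H4: para-disubstituted benzene ring → arene.
  CH(CN): pendant –C≡N: nitrile.
  CONH2: –C(=O)NH2: carbonyl C bonded to C and to N → amide (the N is not a separate amine).
In CH(COBr), the halogen is on a carbonyl carbon, which makes it an acyl halide, not an alkyl halide.
The groups actually present are: acyl halide, alkyne, amide, arene, nitrile.

no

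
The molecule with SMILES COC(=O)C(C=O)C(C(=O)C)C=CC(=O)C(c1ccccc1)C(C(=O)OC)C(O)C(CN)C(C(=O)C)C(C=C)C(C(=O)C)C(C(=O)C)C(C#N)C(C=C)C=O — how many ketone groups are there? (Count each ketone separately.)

CH3O–C(=O)–: carbonyl C bonded to C and to –OCH3 → ester (not ketone + ether).
pendant –CHO: carbonyl C bonded to C and H → aldehyde.
pendant –COCH3: carbonyl C bonded to two carbons → ketone.
C=C double bond → alkene.
–C(=O)– with carbon on both sides → ketone.
pendant –C6H5: benzene ring → arene.
pendant –COOCH3: carbonyl C bonded to C and –OCH3 → ester.
–OH on an sp³ carbon → alcohol (secondary).
pendant –CH2NH2: N on sp³ C, no adjacent C=O → amine.
pendant –COCH3: carbonyl C bonded to two carbons → ketone.
pendant –CH=CH2: C=C double bond → alkene.
pendant –COCH3: carbonyl C bonded to two carbons → ketone.
pendant –COCH3: carbonyl C bonded to two carbons → ketone.
pendant –C≡N: nitrile.
pendant –CH=CH2: C=C double bond → alkene.
terminal –CHO: carbonyl C bonded to H and C → aldehyde.
Ketone appears at: CH(COCH3), CO, CH(COCH3), CH(COCH3), CH(COCH3) → 5.

5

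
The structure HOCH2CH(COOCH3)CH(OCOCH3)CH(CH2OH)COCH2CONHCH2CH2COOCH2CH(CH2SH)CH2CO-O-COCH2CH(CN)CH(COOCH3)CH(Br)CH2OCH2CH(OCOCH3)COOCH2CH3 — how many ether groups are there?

HO– on an sp³ carbon → alcohol.
pendant –COOCH3: carbonyl C bonded to C and –OCH3 → ester.
pendant –OC(=O)CH3: an acyloxy group → ester.
pendant –CH2OH on an sp³ backbone C → alcohol.
–C(=O)– with carbon on both sides → ketone.
–C(=O)–N– linkage → amide (the N is not an amine).
–C(=O)–O–C with C on the carbonyl side → ester.
pendant –CH2SH → thiol.
two acyl groups sharing one oxygen, –C(=O)–O–C(=O)– → anhydride.
pendant –C≡N: nitrile.
pendant –COOCH3: carbonyl C bonded to C and –OCH3 → ester.
halogen on an sp³ carbon → alkyl halide.
C–O–C with sp³ carbons on both sides and no adjacent C=O → ether.
pendant –OC(=O)CH3: an acyloxy group → ester.
–C(=O)OCH2CH3: carbonyl C bonded to C and to –OEt → ester.
Ether appears at: CH2OCH2 → 1.

1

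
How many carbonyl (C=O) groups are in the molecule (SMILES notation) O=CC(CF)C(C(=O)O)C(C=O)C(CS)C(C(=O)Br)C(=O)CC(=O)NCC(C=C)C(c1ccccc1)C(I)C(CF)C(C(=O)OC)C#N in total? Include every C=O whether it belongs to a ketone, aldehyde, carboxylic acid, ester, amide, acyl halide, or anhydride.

7

OHC: aldehyde, 1 C=O (running total 1).
CH(COOH): carboxylic acid, 1 C=O (running total 2).
CH(CHO): aldehyde, 1 C=O (running total 3).
CH(COBr): acyl halide, 1 C=O (running total 4).
CO: ketone, 1 C=O (running total 5).
CH2CONHCH2: amide, 1 C=O (running total 6).
CH(COOCH3): ester, 1 C=O (running total 7).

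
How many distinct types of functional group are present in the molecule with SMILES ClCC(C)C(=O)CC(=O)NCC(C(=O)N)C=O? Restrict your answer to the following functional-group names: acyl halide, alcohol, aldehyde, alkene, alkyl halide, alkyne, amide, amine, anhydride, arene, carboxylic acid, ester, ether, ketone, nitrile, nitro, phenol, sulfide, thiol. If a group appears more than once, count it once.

4

halogen on an sp³ carbon → alkyl halide.
–C(=O)– with carbon on both sides → ketone.
–C(=O)–N– linkage → amide (the N is not an amine).
pendant –CONH2: carbonyl C bonded to C and N → amide.
terminal –CHO: carbonyl C bonded to H and C → aldehyde.
Distinct types present: aldehyde, alkyl halide, amide, ketone.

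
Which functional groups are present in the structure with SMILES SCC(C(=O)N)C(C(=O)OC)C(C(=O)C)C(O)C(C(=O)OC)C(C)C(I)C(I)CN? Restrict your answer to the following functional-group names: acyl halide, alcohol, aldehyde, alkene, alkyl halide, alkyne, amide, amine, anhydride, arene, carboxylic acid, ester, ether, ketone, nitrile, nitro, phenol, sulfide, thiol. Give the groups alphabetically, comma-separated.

alcohol, alkyl halide, amide, amine, ester, ketone, thiol

Working along the chain:
  HSCH2: –SH on an sp³ carbon → thiol.
  CH(CONH2): pendant –CONH2: carbonyl C bonded to C and N → amide.
  CH(COOCH3): pendant –COOCH3: carbonyl C bonded to C and –OCH3 → ester.
  CH(COCH3): pendant –COCH3: carbonyl C bonded to two carbons → ketone.
  CH(OH): –OH on an sp³ carbon → alcohol (secondary).
  CH(COOCH3): pendant –COOCH3: carbonyl C bonded to C and –OCH3 → ester.
  CH(I): halogen on an sp³ carbon → alkyl halide.
  CH(I): halogen on an sp³ carbon → alkyl halide.
  CH2NH2: –NH2 on an sp³ carbon with no adjacent C=O → amine.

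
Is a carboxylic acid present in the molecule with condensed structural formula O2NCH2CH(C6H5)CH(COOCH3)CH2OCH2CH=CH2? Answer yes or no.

no

Taking each segment in turn:
  O2NCH2: –NO2 on carbon → nitro group.
  CH(C6H5): pendant –C6H5: benzene ring → arene.
  CH(COOCH3): pendant –COOCH3: carbonyl C bonded to C and –OCH3 → ester.
  CH2OCH2: C–O–C with sp³ carbons on both sides and no adjacent C=O → ether.
  CH=CH2: C=C double bond → alkene.
In CH(COOCH3), the acyl oxygen is bonded to carbon (–O–C), not to H, so this is an ester.
The groups actually present are: alkene, arene, ester, ether, nitro.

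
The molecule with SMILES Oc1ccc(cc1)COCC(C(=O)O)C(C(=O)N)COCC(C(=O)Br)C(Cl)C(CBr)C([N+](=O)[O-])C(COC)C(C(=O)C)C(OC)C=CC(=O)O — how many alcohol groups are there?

0

–OH attached directly to an aromatic ring → phenol (not alcohol); the ring itself is an arene.
C–O–C with sp³ carbons on both sides and no adjacent C=O → ether.
pendant –COOH: carbonyl C bonded to C and –OH → carboxylic acid.
pendant –CONH2: carbonyl C bonded to C and N → amide.
C–O–C with sp³ carbons on both sides and no adjacent C=O → ether.
pendant –C(=O)X: carbonyl C bonded to C and halogen → acyl halide.
halogen on an sp³ carbon → alkyl halide.
pendant –CH2X: halogen on sp³ carbon → alkyl halide.
–NO2 on an sp³ carbon → nitro (the N=O is not a carbonyl).
pendant –CH2OCH3: C–O–C linkage → ether.
pendant –COCH3: carbonyl C bonded to two carbons → ketone.
pendant –OCH3: C–O–C with sp³ C, no adjacent C=O → ether.
C=C double bond → alkene.
–COOH: carbonyl C bonded to –OH and C → carboxylic acid (the –OH is not a separate alcohol).
No segment is a alcohol: HOC6H4 is arene/phenol, not alcohol; CH2OCH2 is ether, not alcohol; CH(COOH) is carboxylic acid, not alcohol. → 0.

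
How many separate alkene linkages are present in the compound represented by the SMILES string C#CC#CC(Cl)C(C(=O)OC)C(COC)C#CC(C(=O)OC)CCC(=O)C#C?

0

Working along the chain:
  HC≡C: C≡C triple bond → alkyne.
  C≡C: C≡C triple bond → alkyne.
  CH(Cl): halogen on an sp³ carbon → alkyl halide.
  CH(COOCH3): pendant –COOCH3: carbonyl C bonded to C and –OCH3 → ester.
  CH(CH2OCH3): pendant –CH2OCH3: C–O–C linkage → ether.
  C≡C: C≡C triple bond → alkyne.
  CH(COOCH3): pendant –COOCH3: carbonyl C bonded to C and –OCH3 → ester.
  CO: –C(=O)– with carbon on both sides → ketone.
  C≡CH: C≡C triple bond → alkyne.
No segment is a alkene: HC≡C is alkyne, not alkene; C≡C is alkyne, not alkene; C≡C is alkyne, not alkene. → 0.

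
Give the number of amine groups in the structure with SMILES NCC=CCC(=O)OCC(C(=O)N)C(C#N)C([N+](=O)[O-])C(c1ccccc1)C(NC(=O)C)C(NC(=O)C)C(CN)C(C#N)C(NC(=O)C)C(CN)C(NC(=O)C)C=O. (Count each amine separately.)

–NH2 on an sp³ carbon with no adjacent C=O → amine.
C=C double bond → alkene.
–C(=O)–O–C with C on the carbonyl side → ester.
pendant –CONH2: carbonyl C bonded to C and N → amide.
pendant –C≡N: nitrile.
–NO2 on an sp³ carbon → nitro (the N=O is not a carbonyl).
pendant –C6H5: benzene ring → arene.
pendant –NHC(=O)CH3: N bonded to a carbonyl → amide (not amine).
pendant –NHC(=O)CH3: N bonded to a carbonyl → amide (not amine).
pendant –CH2NH2: N on sp³ C, no adjacent C=O → amine.
pendant –C≡N: nitrile.
pendant –NHC(=O)CH3: N bonded to a carbonyl → amide (not amine).
pendant –CH2NH2: N on sp³ C, no adjacent C=O → amine.
pendant –NHC(=O)CH3: N bonded to a carbonyl → amide (not amine).
terminal –CHO: carbonyl C bonded to H and C → aldehyde.
Amine appears at: H2NCH2, CH(CH2NH2), CH(CH2NH2) → 3.

3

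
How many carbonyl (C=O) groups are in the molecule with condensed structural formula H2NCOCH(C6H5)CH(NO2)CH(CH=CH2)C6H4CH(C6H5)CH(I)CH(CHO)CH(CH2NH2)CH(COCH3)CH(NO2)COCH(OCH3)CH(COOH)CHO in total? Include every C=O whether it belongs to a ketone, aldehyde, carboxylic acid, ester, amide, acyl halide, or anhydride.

6

H2NCO: amide, 1 C=O (running total 1).
CH(CHO): aldehyde, 1 C=O (running total 2).
CH(COCH3): ketone, 1 C=O (running total 3).
CO: ketone, 1 C=O (running total 4).
CH(COOH): carboxylic acid, 1 C=O (running total 5).
CHO: aldehyde, 1 C=O (running total 6).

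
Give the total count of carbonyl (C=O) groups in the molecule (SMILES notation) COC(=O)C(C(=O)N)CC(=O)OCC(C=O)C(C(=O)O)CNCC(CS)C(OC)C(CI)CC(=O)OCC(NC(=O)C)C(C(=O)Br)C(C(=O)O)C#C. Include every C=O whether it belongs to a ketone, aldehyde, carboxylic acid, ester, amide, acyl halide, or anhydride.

9

CH3OOC: ester, 1 C=O (running total 1).
CH(CONH2): amide, 1 C=O (running total 2).
CH2COOCH2: ester, 1 C=O (running total 3).
CH(CHO): aldehyde, 1 C=O (running total 4).
CH(COOH): carboxylic acid, 1 C=O (running total 5).
CH2COOCH2: ester, 1 C=O (running total 6).
CH(NHCOCH3): amide, 1 C=O (running total 7).
CH(COBr): acyl halide, 1 C=O (running total 8).
CH(COOH): carboxylic acid, 1 C=O (running total 9).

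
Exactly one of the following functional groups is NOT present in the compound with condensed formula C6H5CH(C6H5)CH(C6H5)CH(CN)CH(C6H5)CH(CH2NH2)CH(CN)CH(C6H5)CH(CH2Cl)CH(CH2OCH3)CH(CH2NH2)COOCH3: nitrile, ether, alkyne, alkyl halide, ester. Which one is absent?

alkyne

nitrile: present (CH(CN) — pendant –C≡N: nitrile).
ester: present (COOCH3 — –C(=O)OCH3: carbonyl C bonded to C and to –OCH3 → ester (not ketone + ether)).
alkyl halide: present (CH(CH2Cl) — pendant –CH2X: halogen on sp³ carbon → alkyl halide).
ether: present (CH(CH2OCH3) — pendant –CH2OCH3: C–O–C linkage → ether).
alkyne: absent. In CH(CN), the triple bond is C≡N, not C≡C, so it is a nitrile.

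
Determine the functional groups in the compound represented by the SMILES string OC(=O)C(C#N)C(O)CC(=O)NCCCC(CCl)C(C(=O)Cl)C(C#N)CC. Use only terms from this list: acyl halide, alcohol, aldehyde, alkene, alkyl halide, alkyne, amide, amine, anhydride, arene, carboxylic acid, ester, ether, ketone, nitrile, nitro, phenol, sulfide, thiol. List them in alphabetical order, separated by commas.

Reading the structure from left to right:
  HOOC: –COOH: carbonyl C bonded to –OH and C → carboxylic acid (the –OH is not a separate alcohol).
  CH(CN): pendant –C≡N: nitrile.
  CH(OH): –OH on an sp³ carbon → alcohol (secondary).
  CH2CONHCH2: –C(=O)–N– linkage → amide (the N is not an amine).
  CH(CH2Cl): pendant –CH2X: halogen on sp³ carbon → alkyl halide.
  CH(COCl): pendant –C(=O)X: carbonyl C bonded to C and halogen → acyl halide.
  CH(CN): pendant –C≡N: nitrile.

acyl halide, alcohol, alkyl halide, amide, carboxylic acid, nitrile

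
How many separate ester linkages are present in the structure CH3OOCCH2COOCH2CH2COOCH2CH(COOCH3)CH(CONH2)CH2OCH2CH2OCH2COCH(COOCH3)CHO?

CH3O–C(=O)–: carbonyl C bonded to C and to –OCH3 → ester (not ketone + ether).
–C(=O)–O–C with C on the carbonyl side → ester.
–C(=O)–O–C with C on the carbonyl side → ester.
pendant –COOCH3: carbonyl C bonded to C and –OCH3 → ester.
pendant –CONH2: carbonyl C bonded to C and N → amide.
C–O–C with sp³ carbons on both sides and no adjacent C=O → ether.
C–O–C with sp³ carbons on both sides and no adjacent C=O → ether.
–C(=O)– with carbon on both sides → ketone.
pendant –COOCH3: carbonyl C bonded to C and –OCH3 → ester.
terminal –CHO: carbonyl C bonded to H and C → aldehyde.
Ester appears at: CH3OOC, CH2COOCH2, CH2COOCH2, CH(COOCH3), CH(COOCH3) → 5.

5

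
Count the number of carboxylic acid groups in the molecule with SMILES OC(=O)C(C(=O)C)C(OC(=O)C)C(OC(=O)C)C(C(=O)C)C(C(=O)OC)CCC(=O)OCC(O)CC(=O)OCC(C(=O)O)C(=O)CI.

2

–COOH: carbonyl C bonded to –OH and C → carboxylic acid (the –OH is not a separate alcohol).
pendant –COCH3: carbonyl C bonded to two carbons → ketone.
pendant –OC(=O)CH3: an acyloxy group → ester.
pendant –OC(=O)CH3: an acyloxy group → ester.
pendant –COCH3: carbonyl C bonded to two carbons → ketone.
pendant –COOCH3: carbonyl C bonded to C and –OCH3 → ester.
–C(=O)–O–C with C on the carbonyl side → ester.
–OH on an sp³ carbon → alcohol (secondary).
–C(=O)–O–C with C on the carbonyl side → ester.
pendant –COOH: carbonyl C bonded to C and –OH → carboxylic acid.
–C(=O)– with carbon on both sides → ketone.
halogen on an sp³ carbon → alkyl halide.
Carboxylic acid appears at: HOOC, CH(COOH) → 2.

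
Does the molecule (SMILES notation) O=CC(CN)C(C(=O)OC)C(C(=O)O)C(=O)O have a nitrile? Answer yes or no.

no

terminal –CHO: carbonyl C bonded to H and C → aldehyde.
pendant –CH2NH2: N on sp³ C, no adjacent C=O → amine.
pendant –COOCH3: carbonyl C bonded to C and –OCH3 → ester.
pendant –COOH: carbonyl C bonded to C and –OH → carboxylic acid.
–COOH: carbonyl C bonded to –OH and C → carboxylic acid (the –OH is not a separate alcohol).
The groups actually present are: aldehyde, amine, carboxylic acid, ester.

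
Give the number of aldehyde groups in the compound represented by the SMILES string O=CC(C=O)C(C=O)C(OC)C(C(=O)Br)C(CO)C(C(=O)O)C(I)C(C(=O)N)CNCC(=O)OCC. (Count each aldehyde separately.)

3

terminal –CHO: carbonyl C bonded to H and C → aldehyde.
pendant –CHO: carbonyl C bonded to C and H → aldehyde.
pendant –CHO: carbonyl C bonded to C and H → aldehyde.
pendant –OCH3: C–O–C with sp³ C, no adjacent C=O → ether.
pendant –C(=O)X: carbonyl C bonded to C and halogen → acyl halide.
pendant –CH2OH on an sp³ backbone C → alcohol.
pendant –COOH: carbonyl C bonded to C and –OH → carboxylic acid.
halogen on an sp³ carbon → alkyl halide.
pendant –CONH2: carbonyl C bonded to C and N → amide.
C–N–C with sp³ carbons and no adjacent C=O → amine (secondary).
–C(=O)OCH2CH3: carbonyl C bonded to C and to –OEt → ester.
Aldehyde appears at: OHC, CH(CHO), CH(CHO) → 3.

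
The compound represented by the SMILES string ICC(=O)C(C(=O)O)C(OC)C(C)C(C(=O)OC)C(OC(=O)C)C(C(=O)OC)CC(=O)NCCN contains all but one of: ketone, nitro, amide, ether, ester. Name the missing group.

ester: present (CH(COOCH3) — pendant –COOCH3: carbonyl C bonded to C and –OCH3 → ester).
ketone: present (CO — –C(=O)– with carbon on both sides → ketone).
amide: present (CH2CONHCH2 — –C(=O)–N– linkage → amide (the N is not an amine)).
ether: present (CH(OCH3) — pendant –OCH3: C–O–C with sp³ C, no adjacent C=O → ether).
nitro: no segment matches this pattern.

nitro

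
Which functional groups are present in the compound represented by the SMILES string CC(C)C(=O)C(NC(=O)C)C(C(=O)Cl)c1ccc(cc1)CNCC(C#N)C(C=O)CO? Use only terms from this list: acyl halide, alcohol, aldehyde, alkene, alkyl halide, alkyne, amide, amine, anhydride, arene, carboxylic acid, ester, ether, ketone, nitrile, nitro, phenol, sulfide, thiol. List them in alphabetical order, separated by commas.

acyl halide, alcohol, aldehyde, amide, amine, arene, ketone, nitrile

Reading the structure from left to right:
  CO: –C(=O)– with carbon on both sides → ketone.
  CH(NHCOCH3): pendant –NHC(=O)CH3: N bonded to a carbonyl → amide (not amine).
  CH(COCl): pendant –C(=O)X: carbonyl C bonded to C and halogen → acyl halide.
  C6H4: para-disubstituted benzene ring → arene.
  CH2NHCH2: C–N–C with sp³ carbons and no adjacent C=O → amine (secondary).
  CH(CN): pendant –C≡N: nitrile.
  CH(CHO): pendant –CHO: carbonyl C bonded to C and H → aldehyde.
  CH2OH: –OH on an sp³ carbon → alcohol.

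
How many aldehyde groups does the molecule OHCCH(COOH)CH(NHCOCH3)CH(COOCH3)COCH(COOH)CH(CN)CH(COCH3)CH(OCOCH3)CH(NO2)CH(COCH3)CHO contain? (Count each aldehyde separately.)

Working along the chain:
  OHC: terminal –CHO: carbonyl C bonded to H and C → aldehyde.
  CH(COOH): pendant –COOH: carbonyl C bonded to C and –OH → carboxylic acid.
  CH(NHCOCH3): pendant –NHC(=O)CH3: N bonded to a carbonyl → amide (not amine).
  CH(COOCH3): pendant –COOCH3: carbonyl C bonded to C and –OCH3 → ester.
  CO: –C(=O)– with carbon on both sides → ketone.
  CH(COOH): pendant –COOH: carbonyl C bonded to C and –OH → carboxylic acid.
  CH(CN): pendant –C≡N: nitrile.
  CH(COCH3): pendant –COCH3: carbonyl C bonded to two carbons → ketone.
  CH(OCOCH3): pendant –OC(=O)CH3: an acyloxy group → ester.
  CH(NO2): –NO2 on an sp³ carbon → nitro (the N=O is not a carbonyl).
  CH(COCH3): pendant –COCH3: carbonyl C bonded to two carbons → ketone.
  CHO: terminal –CHO: carbonyl C bonded to H and C → aldehyde.
Aldehyde appears at: OHC, CHO → 2.

2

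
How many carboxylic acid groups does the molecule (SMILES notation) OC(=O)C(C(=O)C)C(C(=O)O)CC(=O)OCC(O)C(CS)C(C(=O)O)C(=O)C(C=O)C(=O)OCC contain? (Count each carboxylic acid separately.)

3

–COOH: carbonyl C bonded to –OH and C → carboxylic acid (the –OH is not a separate alcohol).
pendant –COCH3: carbonyl C bonded to two carbons → ketone.
pendant –COOH: carbonyl C bonded to C and –OH → carboxylic acid.
–C(=O)–O–C with C on the carbonyl side → ester.
–OH on an sp³ carbon → alcohol (secondary).
pendant –CH2SH → thiol.
pendant –COOH: carbonyl C bonded to C and –OH → carboxylic acid.
–C(=O)– with carbon on both sides → ketone.
pendant –CHO: carbonyl C bonded to C and H → aldehyde.
–C(=O)OCH2CH3: carbonyl C bonded to C and to –OEt → ester.
Carboxylic acid appears at: HOOC, CH(COOH), CH(COOH) → 3.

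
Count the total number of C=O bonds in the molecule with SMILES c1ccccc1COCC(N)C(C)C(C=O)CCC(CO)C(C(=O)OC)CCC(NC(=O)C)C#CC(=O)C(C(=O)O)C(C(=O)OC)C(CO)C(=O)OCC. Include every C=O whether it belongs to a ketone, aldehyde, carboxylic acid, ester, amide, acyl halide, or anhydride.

CH(CHO): aldehyde, 1 C=O (running total 1).
CH(COOCH3): ester, 1 C=O (running total 2).
CH(NHCOCH3): amide, 1 C=O (running total 3).
CO: ketone, 1 C=O (running total 4).
CH(COOH): carboxylic acid, 1 C=O (running total 5).
CH(COOCH3): ester, 1 C=O (running total 6).
COOCH2CH3: ester, 1 C=O (running total 7).

7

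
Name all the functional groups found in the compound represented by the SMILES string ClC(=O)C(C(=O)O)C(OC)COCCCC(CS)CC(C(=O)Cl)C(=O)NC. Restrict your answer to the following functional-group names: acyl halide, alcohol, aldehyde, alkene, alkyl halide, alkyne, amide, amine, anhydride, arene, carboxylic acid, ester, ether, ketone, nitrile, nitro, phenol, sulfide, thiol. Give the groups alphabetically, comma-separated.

–C(=O)Cl: carbonyl C bonded to C and to a halogen → acyl halide (not alkyl halide).
pendant –COOH: carbonyl C bonded to C and –OH → carboxylic acid.
pendant –OCH3: C–O–C with sp³ C, no adjacent C=O → ether.
C–O–C with sp³ carbons on both sides and no adjacent C=O → ether.
pendant –CH2SH → thiol.
pendant –C(=O)X: carbonyl C bonded to C and halogen → acyl halide.
–C(=O)NHCH3: carbonyl C bonded to C and to N → amide (the N is not an amine).

acyl halide, amide, carboxylic acid, ether, thiol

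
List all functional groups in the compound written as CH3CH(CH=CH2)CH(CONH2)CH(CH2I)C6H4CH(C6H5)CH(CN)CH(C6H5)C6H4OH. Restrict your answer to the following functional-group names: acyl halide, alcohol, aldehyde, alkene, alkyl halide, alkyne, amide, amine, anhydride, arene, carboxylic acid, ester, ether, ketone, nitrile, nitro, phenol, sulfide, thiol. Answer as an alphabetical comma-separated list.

alkene, alkyl halide, amide, arene, nitrile, phenol

Taking each segment in turn:
  CH(CH=CH2): pendant –CH=CH2: C=C double bond → alkene.
  CH(CONH2): pendant –CONH2: carbonyl C bonded to C and N → amide.
  CH(CH2I): pendant –CH2X: halogen on sp³ carbon → alkyl halide.
  C6H4: para-disubstituted benzene ring → arene.
  CH(C6H5): pendant –C6H5: benzene ring → arene.
  CH(CN): pendant –C≡N: nitrile.
  CH(C6H5): pendant –C6H5: benzene ring → arene.
  C6H4OH: –OH attached directly to an aromatic ring → phenol (not alcohol); the ring itself is an arene.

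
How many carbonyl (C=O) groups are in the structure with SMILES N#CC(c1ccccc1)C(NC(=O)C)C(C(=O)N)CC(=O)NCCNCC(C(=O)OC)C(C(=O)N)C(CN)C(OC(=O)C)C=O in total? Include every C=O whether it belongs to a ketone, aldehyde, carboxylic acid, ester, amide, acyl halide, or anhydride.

7

CH(NHCOCH3): amide, 1 C=O (running total 1).
CH(CONH2): amide, 1 C=O (running total 2).
CH2CONHCH2: amide, 1 C=O (running total 3).
CH(COOCH3): ester, 1 C=O (running total 4).
CH(CONH2): amide, 1 C=O (running total 5).
CH(OCOCH3): ester, 1 C=O (running total 6).
CHO: aldehyde, 1 C=O (running total 7).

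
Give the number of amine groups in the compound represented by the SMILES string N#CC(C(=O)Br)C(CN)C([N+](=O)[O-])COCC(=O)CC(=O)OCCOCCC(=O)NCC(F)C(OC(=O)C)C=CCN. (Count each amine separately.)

2

N≡C–: carbon triple-bonded to nitrogen → nitrile.
pendant –C(=O)X: carbonyl C bonded to C and halogen → acyl halide.
pendant –CH2NH2: N on sp³ C, no adjacent C=O → amine.
–NO2 on an sp³ carbon → nitro (the N=O is not a carbonyl).
C–O–C with sp³ carbons on both sides and no adjacent C=O → ether.
–C(=O)– with carbon on both sides → ketone.
–C(=O)–O–C with C on the carbonyl side → ester.
C–O–C with sp³ carbons on both sides and no adjacent C=O → ether.
–C(=O)–N– linkage → amide (the N is not an amine).
halogen on an sp³ carbon → alkyl halide.
pendant –OC(=O)CH3: an acyloxy group → ester.
C=C double bond → alkene.
–NH2 on an sp³ carbon with no adjacent C=O → amine.
Amine appears at: CH(CH2NH2), CH2NH2 → 2.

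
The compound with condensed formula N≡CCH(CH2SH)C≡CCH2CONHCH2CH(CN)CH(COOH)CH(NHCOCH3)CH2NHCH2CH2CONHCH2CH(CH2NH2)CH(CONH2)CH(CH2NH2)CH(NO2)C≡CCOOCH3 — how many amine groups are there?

N≡C–: carbon triple-bonded to nitrogen → nitrile.
pendant –CH2SH → thiol.
C≡C triple bond → alkyne.
–C(=O)–N– linkage → amide (the N is not an amine).
pendant –C≡N: nitrile.
pendant –COOH: carbonyl C bonded to C and –OH → carboxylic acid.
pendant –NHC(=O)CH3: N bonded to a carbonyl → amide (not amine).
C–N–C with sp³ carbons and no adjacent C=O → amine (secondary).
–C(=O)–N– linkage → amide (the N is not an amine).
pendant –CH2NH2: N on sp³ C, no adjacent C=O → amine.
pendant –CONH2: carbonyl C bonded to C and N → amide.
pendant –CH2NH2: N on sp³ C, no adjacent C=O → amine.
–NO2 on an sp³ carbon → nitro (the N=O is not a carbonyl).
C≡C triple bond → alkyne.
–C(=O)OCH3: carbonyl C bonded to C and to –OCH3 → ester (not ketone + ether).
Amine appears at: CH2NHCH2, CH(CH2NH2), CH(CH2NH2) → 3.

3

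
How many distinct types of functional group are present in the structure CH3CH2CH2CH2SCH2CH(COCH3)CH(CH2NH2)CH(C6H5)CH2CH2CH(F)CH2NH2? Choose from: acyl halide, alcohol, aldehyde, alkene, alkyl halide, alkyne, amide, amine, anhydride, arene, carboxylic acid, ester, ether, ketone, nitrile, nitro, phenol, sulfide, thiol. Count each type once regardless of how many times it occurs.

C–S–C linkage → sulfide (thioether).
pendant –COCH3: carbonyl C bonded to two carbons → ketone.
pendant –CH2NH2: N on sp³ C, no adjacent C=O → amine.
pendant –C6H5: benzene ring → arene.
halogen on an sp³ carbon → alkyl halide.
–NH2 on an sp³ carbon with no adjacent C=O → amine.
Distinct types present: alkyl halide, amine, arene, ketone, sulfide.

5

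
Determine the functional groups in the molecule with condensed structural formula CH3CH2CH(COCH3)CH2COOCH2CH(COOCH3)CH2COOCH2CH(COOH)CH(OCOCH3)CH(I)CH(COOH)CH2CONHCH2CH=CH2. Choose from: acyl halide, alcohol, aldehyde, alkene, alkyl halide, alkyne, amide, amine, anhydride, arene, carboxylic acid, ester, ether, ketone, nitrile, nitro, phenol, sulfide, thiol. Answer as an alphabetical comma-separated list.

alkene, alkyl halide, amide, carboxylic acid, ester, ketone

pendant –COCH3: carbonyl C bonded to two carbons → ketone.
–C(=O)–O–C with C on the carbonyl side → ester.
pendant –COOCH3: carbonyl C bonded to C and –OCH3 → ester.
–C(=O)–O–C with C on the carbonyl side → ester.
pendant –COOH: carbonyl C bonded to C and –OH → carboxylic acid.
pendant –OC(=O)CH3: an acyloxy group → ester.
halogen on an sp³ carbon → alkyl halide.
pendant –COOH: carbonyl C bonded to C and –OH → carboxylic acid.
–C(=O)–N– linkage → amide (the N is not an amine).
C=C double bond → alkene.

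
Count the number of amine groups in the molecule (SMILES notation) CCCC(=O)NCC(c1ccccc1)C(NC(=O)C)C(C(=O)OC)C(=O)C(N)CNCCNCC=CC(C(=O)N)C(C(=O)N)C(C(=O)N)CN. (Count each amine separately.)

4

Taking each segment in turn:
  CH2CONHCH2: –C(=O)–N– linkage → amide (the N is not an amine).
  CH(C6H5): pendant –C6H5: benzene ring → arene.
  CH(NHCOCH3): pendant –NHC(=O)CH3: N bonded to a carbonyl → amide (not amine).
  CH(COOCH3): pendant –COOCH3: carbonyl C bonded to C and –OCH3 → ester.
  CO: –C(=O)– with carbon on both sides → ketone.
  CH(NH2): –NH2 on an sp³ carbon with no adjacent C=O → amine.
  CH2NHCH2: C–N–C with sp³ carbons and no adjacent C=O → amine (secondary).
  CH2NHCH2: C–N–C with sp³ carbons and no adjacent C=O → amine (secondary).
  CH=CH: C=C double bond → alkene.
  CH(CONH2): pendant –CONH2: carbonyl C bonded to C and N → amide.
  CH(CONH2): pendant –CONH2: carbonyl C bonded to C and N → amide.
  CH(CONH2): pendant –CONH2: carbonyl C bonded to C and N → amide.
  CH2NH2: –NH2 on an sp³ carbon with no adjacent C=O → amine.
Amine appears at: CH(NH2), CH2NHCH2, CH2NHCH2, CH2NH2 → 4.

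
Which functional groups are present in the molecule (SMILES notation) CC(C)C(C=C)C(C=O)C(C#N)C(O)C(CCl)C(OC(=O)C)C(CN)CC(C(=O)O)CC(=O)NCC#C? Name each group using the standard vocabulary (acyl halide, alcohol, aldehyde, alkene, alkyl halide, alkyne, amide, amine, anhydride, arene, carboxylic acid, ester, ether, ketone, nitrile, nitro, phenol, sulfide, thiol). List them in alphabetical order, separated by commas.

alcohol, aldehyde, alkene, alkyl halide, alkyne, amide, amine, carboxylic acid, ester, nitrile

Taking each segment in turn:
  CH(CH=CH2): pendant –CH=CH2: C=C double bond → alkene.
  CH(CHO): pendant –CHO: carbonyl C bonded to C and H → aldehyde.
  CH(CN): pendant –C≡N: nitrile.
  CH(OH): –OH on an sp³ carbon → alcohol (secondary).
  CH(CH2Cl): pendant –CH2X: halogen on sp³ carbon → alkyl halide.
  CH(OCOCH3): pendant –OC(=O)CH3: an acyloxy group → ester.
  CH(CH2NH2): pendant –CH2NH2: N on sp³ C, no adjacent C=O → amine.
  CH(COOH): pendant –COOH: carbonyl C bonded to C and –OH → carboxylic acid.
  CH2CONHCH2: –C(=O)–N– linkage → amide (the N is not an amine).
  C≡CH: C≡C triple bond → alkyne.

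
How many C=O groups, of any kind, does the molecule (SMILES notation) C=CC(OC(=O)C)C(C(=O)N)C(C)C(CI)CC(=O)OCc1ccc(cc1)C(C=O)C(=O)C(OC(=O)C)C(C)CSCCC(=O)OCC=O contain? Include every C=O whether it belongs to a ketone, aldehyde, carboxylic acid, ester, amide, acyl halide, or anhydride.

CH(OCOCH3): ester, 1 C=O (running total 1).
CH(CONH2): amide, 1 C=O (running total 2).
CH2COOCH2: ester, 1 C=O (running total 3).
CH(CHO): aldehyde, 1 C=O (running total 4).
CO: ketone, 1 C=O (running total 5).
CH(OCOCH3): ester, 1 C=O (running total 6).
CH2COOCH2: ester, 1 C=O (running total 7).
CHO: aldehyde, 1 C=O (running total 8).

8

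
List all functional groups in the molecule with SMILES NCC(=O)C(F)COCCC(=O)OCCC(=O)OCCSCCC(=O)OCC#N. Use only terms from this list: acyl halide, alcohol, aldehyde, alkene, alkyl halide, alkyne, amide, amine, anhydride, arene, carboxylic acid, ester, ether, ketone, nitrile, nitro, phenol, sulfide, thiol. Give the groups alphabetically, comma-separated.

alkyl halide, amine, ester, ether, ketone, nitrile, sulfide

–NH2 on an sp³ carbon with no adjacent C=O → amine.
–C(=O)– with carbon on both sides → ketone.
halogen on an sp³ carbon → alkyl halide.
C–O–C with sp³ carbons on both sides and no adjacent C=O → ether.
–C(=O)–O–C with C on the carbonyl side → ester.
–C(=O)–O–C with C on the carbonyl side → ester.
C–S–C linkage → sulfide (thioether).
–C(=O)–O–C with C on the carbonyl side → ester.
–C≡N: carbon triple-bonded to nitrogen → nitrile.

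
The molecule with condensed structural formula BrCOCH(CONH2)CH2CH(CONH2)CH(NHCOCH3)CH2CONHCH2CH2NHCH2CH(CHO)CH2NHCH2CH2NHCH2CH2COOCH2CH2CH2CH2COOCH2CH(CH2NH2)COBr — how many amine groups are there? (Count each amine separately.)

–C(=O)Br: carbonyl C bonded to C and to a halogen → acyl halide (not alkyl halide).
pendant –CONH2: carbonyl C bonded to C and N → amide.
pendant –CONH2: carbonyl C bonded to C and N → amide.
pendant –NHC(=O)CH3: N bonded to a carbonyl → amide (not amine).
–C(=O)–N– linkage → amide (the N is not an amine).
C–N–C with sp³ carbons and no adjacent C=O → amine (secondary).
pendant –CHO: carbonyl C bonded to C and H → aldehyde.
C–N–C with sp³ carbons and no adjacent C=O → amine (secondary).
C–N–C with sp³ carbons and no adjacent C=O → amine (secondary).
–C(=O)–O–C with C on the carbonyl side → ester.
–C(=O)–O–C with C on the carbonyl side → ester.
pendant –CH2NH2: N on sp³ C, no adjacent C=O → amine.
–C(=O)Br: carbonyl C bonded to C and to a halogen → acyl halide (not alkyl halide).
Amine appears at: CH2NHCH2, CH2NHCH2, CH2NHCH2, CH(CH2NH2) → 4.

4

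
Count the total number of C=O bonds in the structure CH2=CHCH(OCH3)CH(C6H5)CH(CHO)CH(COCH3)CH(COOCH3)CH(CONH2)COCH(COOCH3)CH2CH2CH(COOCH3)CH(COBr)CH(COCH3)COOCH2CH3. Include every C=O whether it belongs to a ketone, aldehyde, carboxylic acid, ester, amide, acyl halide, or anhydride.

10

CH(CHO): aldehyde, 1 C=O (running total 1).
CH(COCH3): ketone, 1 C=O (running total 2).
CH(COOCH3): ester, 1 C=O (running total 3).
CH(CONH2): amide, 1 C=O (running total 4).
CO: ketone, 1 C=O (running total 5).
CH(COOCH3): ester, 1 C=O (running total 6).
CH(COOCH3): ester, 1 C=O (running total 7).
CH(COBr): acyl halide, 1 C=O (running total 8).
CH(COCH3): ketone, 1 C=O (running total 9).
COOCH2CH3: ester, 1 C=O (running total 10).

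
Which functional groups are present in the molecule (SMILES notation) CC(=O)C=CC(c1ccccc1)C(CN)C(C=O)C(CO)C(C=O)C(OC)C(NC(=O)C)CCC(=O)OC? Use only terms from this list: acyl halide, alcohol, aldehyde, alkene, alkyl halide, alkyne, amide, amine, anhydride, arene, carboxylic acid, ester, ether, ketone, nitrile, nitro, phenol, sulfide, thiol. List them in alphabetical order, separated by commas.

alcohol, aldehyde, alkene, amide, amine, arene, ester, ether, ketone

Taking each segment in turn:
  CO: –C(=O)– with carbon on both sides → ketone.
  CH=CH: C=C double bond → alkene.
  CH(C6H5): pendant –C6H5: benzene ring → arene.
  CH(CH2NH2): pendant –CH2NH2: N on sp³ C, no adjacent C=O → amine.
  CH(CHO): pendant –CHO: carbonyl C bonded to C and H → aldehyde.
  CH(CH2OH): pendant –CH2OH on an sp³ backbone C → alcohol.
  CH(CHO): pendant –CHO: carbonyl C bonded to C and H → aldehyde.
  CH(OCH3): pendant –OCH3: C–O–C with sp³ C, no adjacent C=O → ether.
  CH(NHCOCH3): pendant –NHC(=O)CH3: N bonded to a carbonyl → amide (not amine).
  COOCH3: –C(=O)OCH3: carbonyl C bonded to C and to –OCH3 → ester (not ketone + ether).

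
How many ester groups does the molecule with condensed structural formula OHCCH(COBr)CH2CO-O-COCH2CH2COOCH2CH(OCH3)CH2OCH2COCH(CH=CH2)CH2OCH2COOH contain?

terminal –CHO: carbonyl C bonded to H and C → aldehyde.
pendant –C(=O)X: carbonyl C bonded to C and halogen → acyl halide.
two acyl groups sharing one oxygen, –C(=O)–O–C(=O)– → anhydride.
–C(=O)–O–C with C on the carbonyl side → ester.
pendant –OCH3: C–O–C with sp³ C, no adjacent C=O → ether.
C–O–C with sp³ carbons on both sides and no adjacent C=O → ether.
–C(=O)– with carbon on both sides → ketone.
pendant –CH=CH2: C=C double bond → alkene.
C–O–C with sp³ carbons on both sides and no adjacent C=O → ether.
–COOH: carbonyl C bonded to –OH and C → carboxylic acid (the –OH is not a separate alcohol).
Ester appears at: CH2COOCH2 → 1.

1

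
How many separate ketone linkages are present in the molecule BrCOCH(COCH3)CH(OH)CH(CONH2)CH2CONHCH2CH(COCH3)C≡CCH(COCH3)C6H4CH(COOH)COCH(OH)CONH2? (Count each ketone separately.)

4

Taking each segment in turn:
  BrCO: –C(=O)Br: carbonyl C bonded to C and to a halogen → acyl halide (not alkyl halide).
  CH(COCH3): pendant –COCH3: carbonyl C bonded to two carbons → ketone.
  CH(OH): –OH on an sp³ carbon → alcohol (secondary).
  CH(CONH2): pendant –CONH2: carbonyl C bonded to C and N → amide.
  CH2CONHCH2: –C(=O)–N– linkage → amide (the N is not an amine).
  CH(COCH3): pendant –COCH3: carbonyl C bonded to two carbons → ketone.
  C≡C: C≡C triple bond → alkyne.
  CH(COCH3): pendant –COCH3: carbonyl C bonded to two carbons → ketone.
  C6H4: para-disubstituted benzene ring → arene.
  CH(COOH): pendant –COOH: carbonyl C bonded to C and –OH → carboxylic acid.
  CO: –C(=O)– with carbon on both sides → ketone.
  CH(OH): –OH on an sp³ carbon → alcohol (secondary).
  CONH2: –C(=O)NH2: carbonyl C bonded to C and to N → amide (the N is not a separate amine).
Ketone appears at: CH(COCH3), CH(COCH3), CH(COCH3), CO → 4.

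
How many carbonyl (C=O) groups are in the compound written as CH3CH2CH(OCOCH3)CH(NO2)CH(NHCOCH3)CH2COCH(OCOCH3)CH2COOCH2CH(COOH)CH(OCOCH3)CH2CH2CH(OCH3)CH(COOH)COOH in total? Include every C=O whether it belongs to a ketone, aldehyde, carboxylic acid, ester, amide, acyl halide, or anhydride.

CH(OCOCH3): ester, 1 C=O (running total 1).
CH(NHCOCH3): amide, 1 C=O (running total 2).
CO: ketone, 1 C=O (running total 3).
CH(OCOCH3): ester, 1 C=O (running total 4).
CH2COOCH2: ester, 1 C=O (running total 5).
CH(COOH): carboxylic acid, 1 C=O (running total 6).
CH(OCOCH3): ester, 1 C=O (running total 7).
CH(COOH): carboxylic acid, 1 C=O (running total 8).
COOH: carboxylic acid, 1 C=O (running total 9).

9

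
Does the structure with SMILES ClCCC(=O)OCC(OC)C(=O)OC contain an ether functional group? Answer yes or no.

Reading the structure from left to right:
  ClCH2: halogen on an sp³ carbon → alkyl halide.
  CH2COOCH2: –C(=O)–O–C with C on the carbonyl side → ester.
  CH(OCH3): pendant –OCH3: C–O–C with sp³ C, no adjacent C=O → ether.
  COOCH3: –C(=O)OCH3: carbonyl C bonded to C and to –OCH3 → ester (not ketone + ether).
The CH(OCH3) segment supplies the ether: pendant –OCH3: C–O–C with sp³ C, no adjacent C=O → ether.

yes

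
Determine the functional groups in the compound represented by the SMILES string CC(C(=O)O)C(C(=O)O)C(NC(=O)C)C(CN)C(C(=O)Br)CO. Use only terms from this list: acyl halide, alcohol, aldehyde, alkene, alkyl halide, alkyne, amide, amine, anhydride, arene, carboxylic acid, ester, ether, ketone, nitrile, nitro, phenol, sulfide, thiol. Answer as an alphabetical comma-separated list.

Reading the structure from left to right:
  CH(COOH): pendant –COOH: carbonyl C bonded to C and –OH → carboxylic acid.
  CH(COOH): pendant –COOH: carbonyl C bonded to C and –OH → carboxylic acid.
  CH(NHCOCH3): pendant –NHC(=O)CH3: N bonded to a carbonyl → amide (not amine).
  CH(CH2NH2): pendant –CH2NH2: N on sp³ C, no adjacent C=O → amine.
  CH(COBr): pendant –C(=O)X: carbonyl C bonded to C and halogen → acyl halide.
  CH2OH: –OH on an sp³ carbon → alcohol.

acyl halide, alcohol, amide, amine, carboxylic acid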